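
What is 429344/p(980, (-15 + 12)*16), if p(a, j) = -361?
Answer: -429344/361 ≈ -1189.3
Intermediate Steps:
429344/p(980, (-15 + 12)*16) = 429344/(-361) = 429344*(-1/361) = -429344/361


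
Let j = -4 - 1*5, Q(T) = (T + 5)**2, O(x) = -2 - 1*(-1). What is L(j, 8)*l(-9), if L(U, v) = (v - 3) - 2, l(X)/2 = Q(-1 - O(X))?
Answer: 150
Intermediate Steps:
O(x) = -1 (O(x) = -2 + 1 = -1)
Q(T) = (5 + T)**2
l(X) = 50 (l(X) = 2*(5 + (-1 - 1*(-1)))**2 = 2*(5 + (-1 + 1))**2 = 2*(5 + 0)**2 = 2*5**2 = 2*25 = 50)
j = -9 (j = -4 - 5 = -9)
L(U, v) = -5 + v (L(U, v) = (-3 + v) - 2 = -5 + v)
L(j, 8)*l(-9) = (-5 + 8)*50 = 3*50 = 150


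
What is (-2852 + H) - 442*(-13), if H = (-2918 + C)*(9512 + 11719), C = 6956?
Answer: 85733672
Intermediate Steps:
H = 85730778 (H = (-2918 + 6956)*(9512 + 11719) = 4038*21231 = 85730778)
(-2852 + H) - 442*(-13) = (-2852 + 85730778) - 442*(-13) = 85727926 + 5746 = 85733672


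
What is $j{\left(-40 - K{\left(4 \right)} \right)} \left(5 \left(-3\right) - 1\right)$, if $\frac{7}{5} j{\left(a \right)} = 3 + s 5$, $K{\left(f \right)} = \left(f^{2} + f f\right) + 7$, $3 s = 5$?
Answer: $- \frac{2720}{21} \approx -129.52$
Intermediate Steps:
$s = \frac{5}{3}$ ($s = \frac{1}{3} \cdot 5 = \frac{5}{3} \approx 1.6667$)
$K{\left(f \right)} = 7 + 2 f^{2}$ ($K{\left(f \right)} = \left(f^{2} + f^{2}\right) + 7 = 2 f^{2} + 7 = 7 + 2 f^{2}$)
$j{\left(a \right)} = \frac{170}{21}$ ($j{\left(a \right)} = \frac{5 \left(3 + \frac{5}{3} \cdot 5\right)}{7} = \frac{5 \left(3 + \frac{25}{3}\right)}{7} = \frac{5}{7} \cdot \frac{34}{3} = \frac{170}{21}$)
$j{\left(-40 - K{\left(4 \right)} \right)} \left(5 \left(-3\right) - 1\right) = \frac{170 \left(5 \left(-3\right) - 1\right)}{21} = \frac{170 \left(-15 - 1\right)}{21} = \frac{170}{21} \left(-16\right) = - \frac{2720}{21}$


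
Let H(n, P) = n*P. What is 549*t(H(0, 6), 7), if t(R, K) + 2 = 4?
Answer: 1098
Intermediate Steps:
H(n, P) = P*n
t(R, K) = 2 (t(R, K) = -2 + 4 = 2)
549*t(H(0, 6), 7) = 549*2 = 1098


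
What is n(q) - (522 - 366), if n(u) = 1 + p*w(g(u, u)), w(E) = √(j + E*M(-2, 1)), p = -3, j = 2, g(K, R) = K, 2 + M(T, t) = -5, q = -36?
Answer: -155 - 3*√254 ≈ -202.81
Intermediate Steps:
M(T, t) = -7 (M(T, t) = -2 - 5 = -7)
w(E) = √(2 - 7*E) (w(E) = √(2 + E*(-7)) = √(2 - 7*E))
n(u) = 1 - 3*√(2 - 7*u)
n(q) - (522 - 366) = (1 - 3*√(2 - 7*(-36))) - (522 - 366) = (1 - 3*√(2 + 252)) - 1*156 = (1 - 3*√254) - 156 = -155 - 3*√254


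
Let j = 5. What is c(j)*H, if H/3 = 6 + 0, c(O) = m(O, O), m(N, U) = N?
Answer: 90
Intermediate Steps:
c(O) = O
H = 18 (H = 3*(6 + 0) = 3*6 = 18)
c(j)*H = 5*18 = 90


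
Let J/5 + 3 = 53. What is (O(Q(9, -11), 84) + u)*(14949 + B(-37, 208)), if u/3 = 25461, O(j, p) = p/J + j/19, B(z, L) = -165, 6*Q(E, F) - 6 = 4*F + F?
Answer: 2681956601632/2375 ≈ 1.1292e+9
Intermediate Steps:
J = 250 (J = -15 + 5*53 = -15 + 265 = 250)
Q(E, F) = 1 + 5*F/6 (Q(E, F) = 1 + (4*F + F)/6 = 1 + (5*F)/6 = 1 + 5*F/6)
O(j, p) = j/19 + p/250 (O(j, p) = p/250 + j/19 = j/19 + p/250)
u = 76383 (u = 3*25461 = 76383)
(O(Q(9, -11), 84) + u)*(14949 + B(-37, 208)) = (((1 + (5/6)*(-11))/19 + (1/250)*84) + 76383)*(14949 - 165) = (((1 - 55/6)/19 + 42/125) + 76383)*14784 = (((1/19)*(-49/6) + 42/125) + 76383)*14784 = ((-49/114 + 42/125) + 76383)*14784 = (-1337/14250 + 76383)*14784 = (1088456413/14250)*14784 = 2681956601632/2375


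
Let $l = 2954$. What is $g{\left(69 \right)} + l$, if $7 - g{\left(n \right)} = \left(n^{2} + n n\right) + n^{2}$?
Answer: $-11322$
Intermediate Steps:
$g{\left(n \right)} = 7 - 3 n^{2}$ ($g{\left(n \right)} = 7 - \left(\left(n^{2} + n n\right) + n^{2}\right) = 7 - \left(\left(n^{2} + n^{2}\right) + n^{2}\right) = 7 - \left(2 n^{2} + n^{2}\right) = 7 - 3 n^{2}$)
$g{\left(69 \right)} + l = \left(7 - 3 \cdot 69^{2}\right) + 2954 = \left(7 - 14283\right) + 2954 = -14276 + 2954 = -11322$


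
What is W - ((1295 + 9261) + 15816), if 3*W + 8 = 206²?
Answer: -36688/3 ≈ -12229.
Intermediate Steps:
W = 42428/3 (W = -8/3 + (⅓)*206² = -8/3 + (⅓)*42436 = -8/3 + 42436/3 = 42428/3 ≈ 14143.)
W - ((1295 + 9261) + 15816) = 42428/3 - ((1295 + 9261) + 15816) = 42428/3 - (10556 + 15816) = 42428/3 - 1*26372 = 42428/3 - 26372 = -36688/3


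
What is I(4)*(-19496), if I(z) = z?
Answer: -77984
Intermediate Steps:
I(4)*(-19496) = 4*(-19496) = -77984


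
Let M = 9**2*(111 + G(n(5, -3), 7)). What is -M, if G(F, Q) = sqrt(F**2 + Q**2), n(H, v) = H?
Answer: -8991 - 81*sqrt(74) ≈ -9687.8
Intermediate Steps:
M = 8991 + 81*sqrt(74) (M = 9**2*(111 + sqrt(5**2 + 7**2)) = 81*(111 + sqrt(25 + 49)) = 81*(111 + sqrt(74)) = 8991 + 81*sqrt(74) ≈ 9687.8)
-M = -(8991 + 81*sqrt(74)) = -8991 - 81*sqrt(74)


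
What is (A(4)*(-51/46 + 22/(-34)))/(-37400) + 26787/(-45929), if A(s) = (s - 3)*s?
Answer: -195795447383/335819069300 ≈ -0.58304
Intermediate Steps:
A(s) = s*(-3 + s) (A(s) = (-3 + s)*s = s*(-3 + s))
(A(4)*(-51/46 + 22/(-34)))/(-37400) + 26787/(-45929) = ((4*(-3 + 4))*(-51/46 + 22/(-34)))/(-37400) + 26787/(-45929) = ((4*1)*(-51*1/46 + 22*(-1/34)))*(-1/37400) + 26787*(-1/45929) = (4*(-51/46 - 11/17))*(-1/37400) - 26787/45929 = (4*(-1373/782))*(-1/37400) - 26787/45929 = -2746/391*(-1/37400) - 26787/45929 = 1373/7311700 - 26787/45929 = -195795447383/335819069300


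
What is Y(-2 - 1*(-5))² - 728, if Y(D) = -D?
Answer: -719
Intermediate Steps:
Y(-2 - 1*(-5))² - 728 = (-(-2 - 1*(-5)))² - 728 = (-(-2 + 5))² - 728 = (-1*3)² - 728 = (-3)² - 728 = 9 - 728 = -719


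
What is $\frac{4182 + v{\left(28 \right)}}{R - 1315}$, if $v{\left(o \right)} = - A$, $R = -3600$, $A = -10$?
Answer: $- \frac{4192}{4915} \approx -0.8529$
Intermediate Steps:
$v{\left(o \right)} = 10$ ($v{\left(o \right)} = \left(-1\right) \left(-10\right) = 10$)
$\frac{4182 + v{\left(28 \right)}}{R - 1315} = \frac{4182 + 10}{-3600 - 1315} = \frac{4192}{-4915} = 4192 \left(- \frac{1}{4915}\right) = - \frac{4192}{4915}$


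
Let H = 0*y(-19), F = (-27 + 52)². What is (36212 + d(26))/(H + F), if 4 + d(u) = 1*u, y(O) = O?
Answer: 36234/625 ≈ 57.974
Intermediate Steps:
d(u) = -4 + u (d(u) = -4 + 1*u = -4 + u)
F = 625 (F = 25² = 625)
H = 0 (H = 0*(-19) = 0)
(36212 + d(26))/(H + F) = (36212 + (-4 + 26))/(0 + 625) = (36212 + 22)/625 = 36234*(1/625) = 36234/625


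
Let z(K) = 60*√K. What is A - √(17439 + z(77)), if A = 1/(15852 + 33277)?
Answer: 1/49129 - √(17439 + 60*√77) ≈ -134.04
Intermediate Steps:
A = 1/49129 ≈ 2.0355e-5
A - √(17439 + z(77)) = 1/49129 - √(17439 + 60*√77)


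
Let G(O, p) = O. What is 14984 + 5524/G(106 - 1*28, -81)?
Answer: 587138/39 ≈ 15055.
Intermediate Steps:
14984 + 5524/G(106 - 1*28, -81) = 14984 + 5524/(106 - 1*28) = 14984 + 5524/(106 - 28) = 14984 + 5524/78 = 14984 + 5524*(1/78) = 14984 + 2762/39 = 587138/39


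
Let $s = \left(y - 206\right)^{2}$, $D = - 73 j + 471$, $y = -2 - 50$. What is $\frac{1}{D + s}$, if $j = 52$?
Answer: $\frac{1}{63239} \approx 1.5813 \cdot 10^{-5}$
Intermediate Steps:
$y = -52$ ($y = -2 - 50 = -52$)
$D = -3325$ ($D = \left(-73\right) 52 + 471 = -3796 + 471 = -3325$)
$s = 66564$ ($s = \left(-52 - 206\right)^{2} = \left(-258\right)^{2} = 66564$)
$\frac{1}{D + s} = \frac{1}{-3325 + 66564} = \frac{1}{63239}$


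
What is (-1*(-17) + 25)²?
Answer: 1764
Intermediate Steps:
(-1*(-17) + 25)² = (17 + 25)² = 42² = 1764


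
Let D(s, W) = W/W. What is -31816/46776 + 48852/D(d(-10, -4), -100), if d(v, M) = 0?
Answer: 285633667/5847 ≈ 48851.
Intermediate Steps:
D(s, W) = 1
-31816/46776 + 48852/D(d(-10, -4), -100) = -31816/46776 + 48852/1 = -31816*1/46776 + 48852*1 = -3977/5847 + 48852 = 285633667/5847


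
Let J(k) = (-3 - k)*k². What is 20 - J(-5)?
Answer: -30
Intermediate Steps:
J(k) = k²*(-3 - k)
20 - J(-5) = 20 - (-5)²*(-3 - 1*(-5)) = 20 - 25*(-3 + 5) = 20 - 25*2 = 20 - 1*50 = 20 - 50 = -30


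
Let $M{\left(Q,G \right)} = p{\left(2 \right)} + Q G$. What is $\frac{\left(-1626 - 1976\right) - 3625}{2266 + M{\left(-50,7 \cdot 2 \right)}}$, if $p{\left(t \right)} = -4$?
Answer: $- \frac{657}{142} \approx -4.6268$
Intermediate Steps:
$M{\left(Q,G \right)} = -4 + G Q$ ($M{\left(Q,G \right)} = -4 + Q G = -4 + G Q$)
$\frac{\left(-1626 - 1976\right) - 3625}{2266 + M{\left(-50,7 \cdot 2 \right)}} = \frac{\left(-1626 - 1976\right) - 3625}{2266 + \left(-4 + 7 \cdot 2 \left(-50\right)\right)} = \frac{-3602 - 3625}{2266 + \left(-4 + 14 \left(-50\right)\right)} = - \frac{7227}{2266 - 704} = - \frac{7227}{1562} = \left(-7227\right) \frac{1}{1562} = - \frac{657}{142}$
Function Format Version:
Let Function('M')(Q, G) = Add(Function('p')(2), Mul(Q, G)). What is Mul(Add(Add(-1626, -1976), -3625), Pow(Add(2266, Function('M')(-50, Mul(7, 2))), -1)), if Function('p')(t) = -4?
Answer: Rational(-657, 142) ≈ -4.6268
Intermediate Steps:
Function('M')(Q, G) = Add(-4, Mul(G, Q)) (Function('M')(Q, G) = Add(-4, Mul(Q, G)) = Add(-4, Mul(G, Q)))
Mul(Add(Add(-1626, -1976), -3625), Pow(Add(2266, Function('M')(-50, Mul(7, 2))), -1)) = Mul(Add(Add(-1626, -1976), -3625), Pow(Add(2266, Add(-4, Mul(Mul(7, 2), -50))), -1)) = Mul(Add(-3602, -3625), Pow(Add(2266, Add(-4, Mul(14, -50))), -1)) = Mul(-7227, Pow(Add(2266, Add(-4, -700)), -1)) = Mul(-7227, Pow(Add(2266, -704), -1)) = Mul(-7227, Pow(1562, -1)) = Mul(-7227, Rational(1, 1562)) = Rational(-657, 142)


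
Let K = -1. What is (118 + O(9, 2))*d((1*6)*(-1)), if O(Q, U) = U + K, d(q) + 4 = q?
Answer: -1190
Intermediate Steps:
d(q) = -4 + q
O(Q, U) = -1 + U (O(Q, U) = U - 1 = -1 + U)
(118 + O(9, 2))*d((1*6)*(-1)) = (118 + (-1 + 2))*(-4 + (1*6)*(-1)) = (118 + 1)*(-4 + 6*(-1)) = 119*(-4 - 6) = 119*(-10) = -1190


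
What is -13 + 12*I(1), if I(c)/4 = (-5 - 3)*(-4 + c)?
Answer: 1139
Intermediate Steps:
I(c) = 128 - 32*c (I(c) = 4*((-5 - 3)*(-4 + c)) = 4*(-8*(-4 + c)) = 4*(32 - 8*c) = 128 - 32*c)
-13 + 12*I(1) = -13 + 12*(128 - 32*1) = -13 + 12*(128 - 32) = -13 + 12*96 = -13 + 1152 = 1139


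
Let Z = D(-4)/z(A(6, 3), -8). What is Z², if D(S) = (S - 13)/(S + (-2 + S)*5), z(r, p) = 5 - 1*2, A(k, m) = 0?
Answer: 1/36 ≈ 0.027778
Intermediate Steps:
z(r, p) = 3 (z(r, p) = 5 - 2 = 3)
D(S) = (-13 + S)/(-10 + 6*S) (D(S) = (-13 + S)/(S + (-10 + 5*S)) = (-13 + S)/(-10 + 6*S))
Z = ⅙ (Z = ((-13 - 4)/(2*(-5 + 3*(-4))))/3 = ((½)*(-17)/(-5 - 12))*(⅓) = ((½)*(-17)/(-17))*(⅓) = ((½)*(-1/17)*(-17))*(⅓) = (½)*(⅓) = ⅙ ≈ 0.16667)
Z² = (⅙)² = 1/36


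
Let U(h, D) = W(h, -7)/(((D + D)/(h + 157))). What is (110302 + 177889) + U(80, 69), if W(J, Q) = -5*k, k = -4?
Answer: 6629183/23 ≈ 2.8823e+5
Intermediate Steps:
W(J, Q) = 20 (W(J, Q) = -5*(-4) = 20)
U(h, D) = 10*(157 + h)/D (U(h, D) = 20/(((D + D)/(h + 157))) = 20/(((2*D)/(157 + h))) = 20/((2*D/(157 + h))) = 20*((157 + h)/(2*D)) = 10*(157 + h)/D)
(110302 + 177889) + U(80, 69) = (110302 + 177889) + 10*(157 + 80)/69 = 288191 + 10*(1/69)*237 = 288191 + 790/23 = 6629183/23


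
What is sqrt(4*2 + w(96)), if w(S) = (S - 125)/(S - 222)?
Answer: sqrt(14518)/42 ≈ 2.8688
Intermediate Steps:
w(S) = (-125 + S)/(-222 + S)
sqrt(4*2 + w(96)) = sqrt(4*2 + (-125 + 96)/(-222 + 96)) = sqrt(8 - 29/(-126)) = sqrt(8 - 1/126*(-29)) = sqrt(8 + 29/126) = sqrt(1037/126) = sqrt(14518)/42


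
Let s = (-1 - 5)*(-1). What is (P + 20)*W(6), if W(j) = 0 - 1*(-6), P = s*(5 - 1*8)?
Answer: 12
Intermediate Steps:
s = 6 (s = -6*(-1) = 6)
P = -18 (P = 6*(5 - 1*8) = 6*(5 - 8) = 6*(-3) = -18)
W(j) = 6 (W(j) = 0 + 6 = 6)
(P + 20)*W(6) = (-18 + 20)*6 = 2*6 = 12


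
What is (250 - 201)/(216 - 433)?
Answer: -7/31 ≈ -0.22581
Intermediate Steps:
(250 - 201)/(216 - 433) = 49/(-217) = 49*(-1/217) = -7/31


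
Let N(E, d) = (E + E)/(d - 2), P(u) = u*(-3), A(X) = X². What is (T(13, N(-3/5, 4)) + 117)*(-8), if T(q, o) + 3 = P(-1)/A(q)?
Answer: -154152/169 ≈ -912.14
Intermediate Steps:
P(u) = -3*u
N(E, d) = 2*E/(-2 + d) (N(E, d) = (2*E)/(-2 + d) = 2*E/(-2 + d))
T(q, o) = -3 + 3/q² (T(q, o) = -3 + (-3*(-1))/(q²) = -3 + 3/q²)
(T(13, N(-3/5, 4)) + 117)*(-8) = ((-3 + 3/13²) + 117)*(-8) = ((-3 + 3*(1/169)) + 117)*(-8) = ((-3 + 3/169) + 117)*(-8) = (-504/169 + 117)*(-8) = (19269/169)*(-8) = -154152/169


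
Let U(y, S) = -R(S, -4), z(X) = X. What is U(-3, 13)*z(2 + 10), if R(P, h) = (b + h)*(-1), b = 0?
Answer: -48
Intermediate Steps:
R(P, h) = -h (R(P, h) = (0 + h)*(-1) = h*(-1) = -h)
U(y, S) = -4 (U(y, S) = -(-1)*(-4) = -1*4 = -4)
U(-3, 13)*z(2 + 10) = -4*(2 + 10) = -4*12 = -48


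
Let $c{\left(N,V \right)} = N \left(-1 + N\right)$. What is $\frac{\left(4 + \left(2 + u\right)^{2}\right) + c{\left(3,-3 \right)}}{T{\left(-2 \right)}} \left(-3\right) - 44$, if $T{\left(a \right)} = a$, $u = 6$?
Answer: $67$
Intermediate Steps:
$\frac{\left(4 + \left(2 + u\right)^{2}\right) + c{\left(3,-3 \right)}}{T{\left(-2 \right)}} \left(-3\right) - 44 = \frac{\left(4 + \left(2 + 6\right)^{2}\right) + 3 \left(-1 + 3\right)}{-2} \left(-3\right) - 44 = \left(\left(4 + 8^{2}\right) + 3 \cdot 2\right) \left(- \frac{1}{2}\right) \left(-3\right) - 44 = \left(\left(4 + 64\right) + 6\right) \left(- \frac{1}{2}\right) \left(-3\right) - 44 = \left(68 + 6\right) \left(- \frac{1}{2}\right) \left(-3\right) - 44 = 74 \left(- \frac{1}{2}\right) \left(-3\right) - 44 = \left(-37\right) \left(-3\right) - 44 = 111 - 44 = 67$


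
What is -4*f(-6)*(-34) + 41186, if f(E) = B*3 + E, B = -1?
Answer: 39962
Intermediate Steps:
f(E) = -3 + E (f(E) = -1*3 + E = -3 + E)
-4*f(-6)*(-34) + 41186 = -4*(-3 - 6)*(-34) + 41186 = -4*(-9)*(-34) + 41186 = 36*(-34) + 41186 = -1224 + 41186 = 39962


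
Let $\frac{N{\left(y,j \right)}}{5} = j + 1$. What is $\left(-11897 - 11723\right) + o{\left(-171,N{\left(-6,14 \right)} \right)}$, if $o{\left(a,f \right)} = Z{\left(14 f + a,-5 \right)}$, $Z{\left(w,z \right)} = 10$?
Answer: $-23610$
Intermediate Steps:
$N{\left(y,j \right)} = 5 + 5 j$ ($N{\left(y,j \right)} = 5 \left(j + 1\right) = 5 \left(1 + j\right) = 5 + 5 j$)
$o{\left(a,f \right)} = 10$
$\left(-11897 - 11723\right) + o{\left(-171,N{\left(-6,14 \right)} \right)} = \left(-11897 - 11723\right) + 10 = -23620 + 10 = -23610$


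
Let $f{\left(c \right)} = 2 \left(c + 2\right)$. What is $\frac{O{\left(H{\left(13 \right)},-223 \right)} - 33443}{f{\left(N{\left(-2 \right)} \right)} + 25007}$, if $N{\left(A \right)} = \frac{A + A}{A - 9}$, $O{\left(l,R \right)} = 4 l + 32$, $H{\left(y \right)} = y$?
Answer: $- \frac{366949}{275129} \approx -1.3337$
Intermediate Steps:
$O{\left(l,R \right)} = 32 + 4 l$
$N{\left(A \right)} = \frac{2 A}{-9 + A}$
$f{\left(c \right)} = 4 + 2 c$ ($f{\left(c \right)} = 2 \left(2 + c\right) = 4 + 2 c$)
$\frac{O{\left(H{\left(13 \right)},-223 \right)} - 33443}{f{\left(N{\left(-2 \right)} \right)} + 25007} = \frac{\left(32 + 4 \cdot 13\right) - 33443}{\left(4 + 2 \cdot 2 \left(-2\right) \frac{1}{-9 - 2}\right) + 25007} = \frac{\left(32 + 52\right) - 33443}{\left(4 + 2 \cdot 2 \left(-2\right) \frac{1}{-11}\right) + 25007} = \frac{84 - 33443}{\left(4 + 2 \cdot 2 \left(-2\right) \left(- \frac{1}{11}\right)\right) + 25007} = - \frac{33359}{\left(4 + 2 \cdot \frac{4}{11}\right) + 25007} = - \frac{33359}{\left(4 + \frac{8}{11}\right) + 25007} = - \frac{33359}{\frac{52}{11} + 25007} = - \frac{33359}{\frac{275129}{11}} = \left(-33359\right) \frac{11}{275129} = - \frac{366949}{275129}$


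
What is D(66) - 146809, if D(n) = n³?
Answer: 140687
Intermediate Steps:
D(66) - 146809 = 66³ - 146809 = 287496 - 146809 = 140687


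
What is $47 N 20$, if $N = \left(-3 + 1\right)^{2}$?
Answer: $3760$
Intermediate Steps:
$N = 4$ ($N = \left(-2\right)^{2} = 4$)
$47 N 20 = 47 \cdot 4 \cdot 20 = 188 \cdot 20 = 3760$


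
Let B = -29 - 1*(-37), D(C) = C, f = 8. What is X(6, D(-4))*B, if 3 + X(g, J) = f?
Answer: 40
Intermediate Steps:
X(g, J) = 5 (X(g, J) = -3 + 8 = 5)
B = 8 (B = -29 + 37 = 8)
X(6, D(-4))*B = 5*8 = 40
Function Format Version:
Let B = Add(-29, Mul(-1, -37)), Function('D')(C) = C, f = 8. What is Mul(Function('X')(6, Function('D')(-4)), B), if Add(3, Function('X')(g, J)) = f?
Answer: 40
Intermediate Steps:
Function('X')(g, J) = 5 (Function('X')(g, J) = Add(-3, 8) = 5)
B = 8 (B = Add(-29, 37) = 8)
Mul(Function('X')(6, Function('D')(-4)), B) = Mul(5, 8) = 40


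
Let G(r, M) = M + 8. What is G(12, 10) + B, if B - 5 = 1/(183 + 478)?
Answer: 15204/661 ≈ 23.002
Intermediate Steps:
B = 3306/661 (B = 5 + 1/(183 + 478) = 5 + 1/661 = 3306/661 ≈ 5.0015)
G(r, M) = 8 + M
G(12, 10) + B = (8 + 10) + 3306/661 = 18 + 3306/661 = 15204/661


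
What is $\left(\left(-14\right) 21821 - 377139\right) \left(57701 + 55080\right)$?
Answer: $-76988032373$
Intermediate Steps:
$\left(\left(-14\right) 21821 - 377139\right) \left(57701 + 55080\right) = \left(-305494 - 377139\right) 112781 = \left(-682633\right) 112781 = -76988032373$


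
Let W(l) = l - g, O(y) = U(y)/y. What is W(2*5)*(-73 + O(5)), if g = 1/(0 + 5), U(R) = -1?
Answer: -17934/25 ≈ -717.36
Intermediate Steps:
g = ⅕ (g = 1/5 = ⅕ ≈ 0.20000)
O(y) = -1/y
W(l) = -⅕ + l (W(l) = l - 1*⅕ = l - ⅕ = -⅕ + l)
W(2*5)*(-73 + O(5)) = (-⅕ + 2*5)*(-73 - 1/5) = (-⅕ + 10)*(-73 - 1*⅕) = 49*(-73 - ⅕)/5 = (49/5)*(-366/5) = -17934/25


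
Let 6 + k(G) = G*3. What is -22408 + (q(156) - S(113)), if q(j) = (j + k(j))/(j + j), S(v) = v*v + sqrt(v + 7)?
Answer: -1829101/52 - 2*sqrt(30) ≈ -35186.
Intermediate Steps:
S(v) = v**2 + sqrt(7 + v)
k(G) = -6 + 3*G (k(G) = -6 + G*3 = -6 + 3*G)
q(j) = (-6 + 4*j)/(2*j) (q(j) = (j + (-6 + 3*j))/(j + j) = (-6 + 4*j)/((2*j)) = (-6 + 4*j)*(1/(2*j)) = (-6 + 4*j)/(2*j))
-22408 + (q(156) - S(113)) = -22408 + ((2 - 3/156) - (113**2 + sqrt(7 + 113))) = -22408 + ((2 - 3*1/156) - (12769 + sqrt(120))) = -22408 + ((2 - 1/52) - (12769 + 2*sqrt(30))) = -22408 + (103/52 + (-12769 - 2*sqrt(30))) = -22408 + (-663885/52 - 2*sqrt(30)) = -1829101/52 - 2*sqrt(30)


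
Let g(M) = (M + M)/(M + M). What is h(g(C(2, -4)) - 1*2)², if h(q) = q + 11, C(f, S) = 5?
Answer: 100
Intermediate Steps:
g(M) = 1 (g(M) = (2*M)/((2*M)) = (2*M)*(1/(2*M)) = 1)
h(q) = 11 + q
h(g(C(2, -4)) - 1*2)² = (11 + (1 - 1*2))² = (11 + (1 - 2))² = (11 - 1)² = 10² = 100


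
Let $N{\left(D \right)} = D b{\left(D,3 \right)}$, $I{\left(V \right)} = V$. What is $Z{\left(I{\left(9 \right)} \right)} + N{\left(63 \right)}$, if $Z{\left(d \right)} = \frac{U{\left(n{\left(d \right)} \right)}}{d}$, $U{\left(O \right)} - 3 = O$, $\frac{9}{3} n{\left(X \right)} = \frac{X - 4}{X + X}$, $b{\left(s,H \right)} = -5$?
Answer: $- \frac{152923}{486} \approx -314.66$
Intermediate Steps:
$n{\left(X \right)} = \frac{-4 + X}{6 X}$ ($n{\left(X \right)} = \frac{\left(X - 4\right) \frac{1}{X + X}}{3} = \frac{\left(-4 + X\right) \frac{1}{2 X}}{3} = \frac{\frac{1}{2} \frac{1}{X} \left(-4 + X\right)}{3} = \frac{-4 + X}{6 X}$)
$U{\left(O \right)} = 3 + O$
$N{\left(D \right)} = - 5 D$ ($N{\left(D \right)} = D \left(-5\right) = - 5 D$)
$Z{\left(d \right)} = \frac{3 + \frac{-4 + d}{6 d}}{d}$
$Z{\left(I{\left(9 \right)} \right)} + N{\left(63 \right)} = \frac{-4 + 19 \cdot 9}{6 \cdot 81} - 315 = \frac{1}{6} \cdot \frac{1}{81} \left(-4 + 171\right) - 315 = \frac{1}{6} \cdot \frac{1}{81} \cdot 167 - 315 = \frac{167}{486} - 315 = - \frac{152923}{486}$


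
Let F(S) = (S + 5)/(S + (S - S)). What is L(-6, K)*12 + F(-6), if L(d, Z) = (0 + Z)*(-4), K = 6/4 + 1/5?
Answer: -2443/30 ≈ -81.433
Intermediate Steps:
K = 17/10 (K = 6*(1/4) + 1*(1/5) = 3/2 + 1/5 = 17/10 ≈ 1.7000)
F(S) = (5 + S)/S (F(S) = (5 + S)/(S + 0) = (5 + S)/S)
L(d, Z) = -4*Z (L(d, Z) = Z*(-4) = -4*Z)
L(-6, K)*12 + F(-6) = -4*17/10*12 + (5 - 6)/(-6) = -34/5*12 - 1/6*(-1) = -408/5 + 1/6 = -2443/30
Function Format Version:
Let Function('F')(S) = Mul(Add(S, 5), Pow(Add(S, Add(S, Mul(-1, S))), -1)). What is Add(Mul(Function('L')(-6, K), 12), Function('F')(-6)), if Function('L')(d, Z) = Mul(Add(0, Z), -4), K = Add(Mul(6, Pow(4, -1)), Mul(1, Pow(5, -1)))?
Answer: Rational(-2443, 30) ≈ -81.433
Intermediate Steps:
K = Rational(17, 10) (K = Add(Mul(6, Rational(1, 4)), Mul(1, Rational(1, 5))) = Add(Rational(3, 2), Rational(1, 5)) = Rational(17, 10) ≈ 1.7000)
Function('F')(S) = Mul(Pow(S, -1), Add(5, S)) (Function('F')(S) = Mul(Add(5, S), Pow(Add(S, 0), -1)) = Mul(Add(5, S), Pow(S, -1)) = Mul(Pow(S, -1), Add(5, S)))
Function('L')(d, Z) = Mul(-4, Z) (Function('L')(d, Z) = Mul(Z, -4) = Mul(-4, Z))
Add(Mul(Function('L')(-6, K), 12), Function('F')(-6)) = Add(Mul(Mul(-4, Rational(17, 10)), 12), Mul(Pow(-6, -1), Add(5, -6))) = Add(Mul(Rational(-34, 5), 12), Mul(Rational(-1, 6), -1)) = Add(Rational(-408, 5), Rational(1, 6)) = Rational(-2443, 30)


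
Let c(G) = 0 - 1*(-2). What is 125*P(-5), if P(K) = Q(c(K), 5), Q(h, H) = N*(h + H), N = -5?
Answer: -4375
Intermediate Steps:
c(G) = 2 (c(G) = 0 + 2 = 2)
Q(h, H) = -5*H - 5*h (Q(h, H) = -5*(h + H) = -5*(H + h) = -5*H - 5*h)
P(K) = -35 (P(K) = -5*5 - 5*2 = -25 - 10 = -35)
125*P(-5) = 125*(-35) = -4375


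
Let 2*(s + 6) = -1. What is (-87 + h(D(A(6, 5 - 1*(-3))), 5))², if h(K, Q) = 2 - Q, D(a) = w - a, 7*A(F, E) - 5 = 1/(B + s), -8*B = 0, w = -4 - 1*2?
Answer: 8100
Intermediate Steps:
w = -6 (w = -4 - 2 = -6)
s = -13/2 (s = -6 + (½)*(-1) = -6 - ½ = -13/2 ≈ -6.5000)
B = 0 (B = -⅛*0 = 0)
A(F, E) = 9/13 (A(F, E) = 5/7 + 1/(7*(0 - 13/2)) = 5/7 + 1/(7*(-13/2)) = 5/7 + (⅐)*(-2/13) = 5/7 - 2/91 = 9/13)
D(a) = -6 - a
(-87 + h(D(A(6, 5 - 1*(-3))), 5))² = (-87 + (2 - 1*5))² = (-87 + (2 - 5))² = (-87 - 3)² = (-90)² = 8100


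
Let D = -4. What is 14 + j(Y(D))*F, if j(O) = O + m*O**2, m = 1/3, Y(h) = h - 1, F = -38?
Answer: -338/3 ≈ -112.67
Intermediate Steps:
Y(h) = -1 + h
m = 1/3 ≈ 0.33333
j(O) = O + O**2/3
14 + j(Y(D))*F = 14 + ((-1 - 4)*(3 + (-1 - 4))/3)*(-38) = 14 + ((1/3)*(-5)*(3 - 5))*(-38) = 14 + ((1/3)*(-5)*(-2))*(-38) = 14 + (10/3)*(-38) = 14 - 380/3 = -338/3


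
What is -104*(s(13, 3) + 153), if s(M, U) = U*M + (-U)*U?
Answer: -19032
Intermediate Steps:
s(M, U) = -U² + M*U (s(M, U) = M*U - U² = -U² + M*U)
-104*(s(13, 3) + 153) = -104*(3*(13 - 1*3) + 153) = -104*(3*(13 - 3) + 153) = -104*(3*10 + 153) = -104*(30 + 153) = -104*183 = -19032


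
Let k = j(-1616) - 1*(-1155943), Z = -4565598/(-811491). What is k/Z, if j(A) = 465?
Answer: 156402447388/760933 ≈ 2.0554e+5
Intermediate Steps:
Z = 1521866/270497 (Z = -4565598*(-1/811491) = 1521866/270497 ≈ 5.6262)
k = 1156408 (k = 465 - 1*(-1155943) = 465 + 1155943 = 1156408)
k/Z = 1156408/(1521866/270497) = 1156408*(270497/1521866) = 156402447388/760933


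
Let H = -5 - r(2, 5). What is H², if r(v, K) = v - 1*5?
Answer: 4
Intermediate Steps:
r(v, K) = -5 + v (r(v, K) = v - 5 = -5 + v)
H = -2 (H = -5 - (-5 + 2) = -5 - 1*(-3) = -5 + 3 = -2)
H² = (-2)² = 4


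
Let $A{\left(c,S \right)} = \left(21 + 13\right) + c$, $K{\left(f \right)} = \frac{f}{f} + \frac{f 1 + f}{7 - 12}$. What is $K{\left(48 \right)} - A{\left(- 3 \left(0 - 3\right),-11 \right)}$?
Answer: $- \frac{306}{5} \approx -61.2$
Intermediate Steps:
$K{\left(f \right)} = 1 - \frac{2 f}{5}$ ($K{\left(f \right)} = 1 + \frac{f + f}{-5} = 1 + 2 f \left(- \frac{1}{5}\right) = 1 - \frac{2 f}{5}$)
$A{\left(c,S \right)} = 34 + c$
$K{\left(48 \right)} - A{\left(- 3 \left(0 - 3\right),-11 \right)} = \left(1 - \frac{96}{5}\right) - \left(34 - 3 \left(0 - 3\right)\right) = \left(1 - \frac{96}{5}\right) - \left(34 - -9\right) = - \frac{91}{5} - \left(34 + 9\right) = - \frac{91}{5} - 43 = - \frac{306}{5}$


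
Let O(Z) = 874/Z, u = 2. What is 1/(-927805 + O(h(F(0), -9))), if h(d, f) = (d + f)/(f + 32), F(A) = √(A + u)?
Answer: -73477513/68341064664359 + 20102*√2/68341064664359 ≈ -1.0747e-6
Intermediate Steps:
F(A) = √(2 + A) (F(A) = √(A + 2) = √(2 + A))
h(d, f) = (d + f)/(32 + f)
1/(-927805 + O(h(F(0), -9))) = 1/(-927805 + 874/(((√(2 + 0) - 9)/(32 - 9)))) = 1/(-927805 + 874/(((√2 - 9)/23))) = 1/(-927805 + 874/(((-9 + √2)/23))) = 1/(-927805 + 874/(-9/23 + √2/23))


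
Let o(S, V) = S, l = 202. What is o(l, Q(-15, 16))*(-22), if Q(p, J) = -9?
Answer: -4444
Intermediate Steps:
o(l, Q(-15, 16))*(-22) = 202*(-22) = -4444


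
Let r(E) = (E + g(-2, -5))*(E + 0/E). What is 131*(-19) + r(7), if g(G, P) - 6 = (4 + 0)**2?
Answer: -2286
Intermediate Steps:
g(G, P) = 22 (g(G, P) = 6 + (4 + 0)**2 = 6 + 4**2 = 6 + 16 = 22)
r(E) = E*(22 + E) (r(E) = (E + 22)*(E + 0/E) = (22 + E)*(E + 0) = (22 + E)*E = E*(22 + E))
131*(-19) + r(7) = 131*(-19) + 7*(22 + 7) = -2489 + 7*29 = -2489 + 203 = -2286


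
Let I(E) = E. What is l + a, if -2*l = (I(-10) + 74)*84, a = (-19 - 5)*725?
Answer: -20088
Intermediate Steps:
a = -17400 (a = -24*725 = -17400)
l = -2688 (l = -(-10 + 74)*84/2 = -32*84 = -1/2*5376 = -2688)
l + a = -2688 - 17400 = -20088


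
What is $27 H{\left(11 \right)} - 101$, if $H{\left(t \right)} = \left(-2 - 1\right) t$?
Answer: $-992$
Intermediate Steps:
$H{\left(t \right)} = - 3 t$
$27 H{\left(11 \right)} - 101 = 27 \left(\left(-3\right) 11\right) - 101 = 27 \left(-33\right) - 101 = -891 - 101 = -992$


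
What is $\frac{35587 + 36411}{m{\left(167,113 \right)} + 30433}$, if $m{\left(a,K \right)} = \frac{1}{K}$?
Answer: $\frac{4067887}{1719465} \approx 2.3658$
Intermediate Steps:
$\frac{35587 + 36411}{m{\left(167,113 \right)} + 30433} = \frac{35587 + 36411}{\frac{1}{113} + 30433} = \frac{71998}{\frac{1}{113} + 30433} = \frac{71998}{\frac{3438930}{113}} = 71998 \cdot \frac{113}{3438930} = \frac{4067887}{1719465}$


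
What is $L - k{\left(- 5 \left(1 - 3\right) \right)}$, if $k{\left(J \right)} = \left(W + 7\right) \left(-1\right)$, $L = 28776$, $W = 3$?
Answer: $28786$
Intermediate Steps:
$k{\left(J \right)} = -10$ ($k{\left(J \right)} = \left(3 + 7\right) \left(-1\right) = 10 \left(-1\right) = -10$)
$L - k{\left(- 5 \left(1 - 3\right) \right)} = 28776 - -10 = 28776 + 10 = 28786$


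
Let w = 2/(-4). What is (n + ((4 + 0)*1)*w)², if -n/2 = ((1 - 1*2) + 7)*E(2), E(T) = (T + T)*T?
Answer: 9604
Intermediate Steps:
E(T) = 2*T² (E(T) = (2*T)*T = 2*T²)
n = -96 (n = -2*((1 - 1*2) + 7)*2*2² = -2*((1 - 2) + 7)*2*4 = -2*(-1 + 7)*8 = -12*8 = -2*48 = -96)
w = -½ (w = 2*(-¼) = -½ ≈ -0.50000)
(n + ((4 + 0)*1)*w)² = (-96 + ((4 + 0)*1)*(-½))² = (-96 + (4*1)*(-½))² = (-96 + 4*(-½))² = (-96 - 2)² = (-98)² = 9604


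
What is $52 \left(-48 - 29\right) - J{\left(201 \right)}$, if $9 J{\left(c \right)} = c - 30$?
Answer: $-4023$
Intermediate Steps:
$J{\left(c \right)} = - \frac{10}{3} + \frac{c}{9}$ ($J{\left(c \right)} = \frac{c - 30}{9} = \frac{-30 + c}{9} = - \frac{10}{3} + \frac{c}{9}$)
$52 \left(-48 - 29\right) - J{\left(201 \right)} = 52 \left(-48 - 29\right) - \left(- \frac{10}{3} + \frac{1}{9} \cdot 201\right) = 52 \left(-77\right) - \left(- \frac{10}{3} + \frac{67}{3}\right) = -4004 - 19 = -4023$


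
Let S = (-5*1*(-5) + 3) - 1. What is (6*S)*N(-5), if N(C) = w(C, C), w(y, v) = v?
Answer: -810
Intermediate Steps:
S = 27 (S = (-5*(-5) + 3) - 1 = (25 + 3) - 1 = 28 - 1 = 27)
N(C) = C
(6*S)*N(-5) = (6*27)*(-5) = 162*(-5) = -810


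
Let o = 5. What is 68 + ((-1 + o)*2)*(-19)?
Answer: -84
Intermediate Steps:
68 + ((-1 + o)*2)*(-19) = 68 + ((-1 + 5)*2)*(-19) = 68 + (4*2)*(-19) = 68 + 8*(-19) = 68 - 152 = -84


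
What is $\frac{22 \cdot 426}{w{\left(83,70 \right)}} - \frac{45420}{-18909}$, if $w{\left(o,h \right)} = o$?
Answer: $\frac{60328336}{523149} \approx 115.32$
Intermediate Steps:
$\frac{22 \cdot 426}{w{\left(83,70 \right)}} - \frac{45420}{-18909} = \frac{22 \cdot 426}{83} - \frac{45420}{-18909} = 9372 \cdot \frac{1}{83} - - \frac{15140}{6303} = \frac{9372}{83} + \frac{15140}{6303} = \frac{60328336}{523149}$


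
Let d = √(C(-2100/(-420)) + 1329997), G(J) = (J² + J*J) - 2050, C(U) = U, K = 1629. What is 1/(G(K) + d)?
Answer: 2652616/14072742621911 - 3*√147778/28145485243822 ≈ 1.8845e-7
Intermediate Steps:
G(J) = -2050 + 2*J² (G(J) = (J² + J²) - 2050 = 2*J² - 2050 = -2050 + 2*J²)
d = 3*√147778 (d = √(-2100/(-420) + 1329997) = √(-2100*(-1/420) + 1329997) = √(5 + 1329997) = √1330002 = 3*√147778 ≈ 1153.3)
1/(G(K) + d) = 1/((-2050 + 2*1629²) + 3*√147778) = 1/((-2050 + 2*2653641) + 3*√147778) = 1/((-2050 + 5307282) + 3*√147778) = 1/(5305232 + 3*√147778)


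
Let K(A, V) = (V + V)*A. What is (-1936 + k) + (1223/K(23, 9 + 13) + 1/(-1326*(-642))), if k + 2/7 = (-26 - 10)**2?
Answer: -481748589379/753819066 ≈ -639.08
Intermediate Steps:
K(A, V) = 2*A*V (K(A, V) = (2*V)*A = 2*A*V)
k = 9070/7 (k = -2/7 + (-26 - 10)**2 = -2/7 + (-36)**2 = -2/7 + 1296 = 9070/7 ≈ 1295.7)
(-1936 + k) + (1223/K(23, 9 + 13) + 1/(-1326*(-642))) = (-1936 + 9070/7) + (1223/((2*23*(9 + 13))) + 1/(-1326*(-642))) = -4482/7 + (1223/((2*23*22)) - 1/1326*(-1/642)) = -4482/7 + (1223/1012 + 1/851292) = -4482/7 + 130141391/107688438 = -481748589379/753819066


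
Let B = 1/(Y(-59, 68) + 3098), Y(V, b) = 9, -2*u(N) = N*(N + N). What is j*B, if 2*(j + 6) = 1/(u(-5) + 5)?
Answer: -241/124280 ≈ -0.0019392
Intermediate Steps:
u(N) = -N² (u(N) = -N*(N + N)/2 = -N*2*N/2 = -N²)
j = -241/40 (j = -6 + 1/(2*(-1*(-5)² + 5)) = -6 + 1/(2*(-1*25 + 5)) = -6 + 1/(2*(-25 + 5)) = -6 + (½)/(-20) = -6 + (½)*(-1/20) = -6 - 1/40 = -241/40 ≈ -6.0250)
B = 1/3107 (B = 1/(9 + 3098) = 1/3107 ≈ 0.00032185)
j*B = -241/40*1/3107 = -241/124280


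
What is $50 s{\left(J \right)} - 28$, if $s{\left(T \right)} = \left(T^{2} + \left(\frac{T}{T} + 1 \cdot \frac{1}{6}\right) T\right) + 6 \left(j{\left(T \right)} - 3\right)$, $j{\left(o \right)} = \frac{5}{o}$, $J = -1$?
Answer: $- \frac{7309}{3} \approx -2436.3$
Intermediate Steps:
$s{\left(T \right)} = -18 + T^{2} + \frac{30}{T} + \frac{7 T}{6}$ ($s{\left(T \right)} = \left(T^{2} + \left(\frac{T}{T} + 1 \cdot \frac{1}{6}\right) T\right) + 6 \left(\frac{5}{T} - 3\right) = \left(T^{2} + \left(1 + 1 \cdot \frac{1}{6}\right) T\right) + 6 \left(-3 + \frac{5}{T}\right) = \left(T^{2} + \left(1 + \frac{1}{6}\right) T\right) - \left(18 - \frac{30}{T}\right) = \left(T^{2} + \frac{7 T}{6}\right) - \left(18 - \frac{30}{T}\right) = -18 + T^{2} + \frac{30}{T} + \frac{7 T}{6}$)
$50 s{\left(J \right)} - 28 = 50 \left(-18 + \left(-1\right)^{2} + \frac{30}{-1} + \frac{7}{6} \left(-1\right)\right) - 28 = 50 \left(-18 + 1 + 30 \left(-1\right) - \frac{7}{6}\right) - 28 = 50 \left(-18 + 1 - 30 - \frac{7}{6}\right) - 28 = 50 \left(- \frac{289}{6}\right) - 28 = - \frac{7225}{3} - 28 = - \frac{7309}{3}$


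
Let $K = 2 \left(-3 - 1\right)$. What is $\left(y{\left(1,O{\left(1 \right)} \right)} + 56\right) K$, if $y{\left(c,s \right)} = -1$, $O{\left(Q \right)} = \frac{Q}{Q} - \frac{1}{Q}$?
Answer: $-440$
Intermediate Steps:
$O{\left(Q \right)} = 1 - \frac{1}{Q}$
$K = -8$ ($K = 2 \left(-4\right) = -8$)
$\left(y{\left(1,O{\left(1 \right)} \right)} + 56\right) K = \left(-1 + 56\right) \left(-8\right) = 55 \left(-8\right) = -440$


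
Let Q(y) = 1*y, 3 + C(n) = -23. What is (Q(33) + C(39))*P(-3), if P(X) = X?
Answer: -21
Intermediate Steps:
C(n) = -26 (C(n) = -3 - 23 = -26)
Q(y) = y
(Q(33) + C(39))*P(-3) = (33 - 26)*(-3) = 7*(-3) = -21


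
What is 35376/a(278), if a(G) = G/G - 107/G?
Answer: 3278176/57 ≈ 57512.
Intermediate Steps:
a(G) = 1 - 107/G
35376/a(278) = 35376/(((-107 + 278)/278)) = 35376/(((1/278)*171)) = 35376/(171/278) = 35376*(278/171) = 3278176/57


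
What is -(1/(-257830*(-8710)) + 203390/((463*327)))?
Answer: -456752780778401/340001119719300 ≈ -1.3434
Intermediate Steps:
-(1/(-257830*(-8710)) + 203390/((463*327))) = -(-1/257830*(-1/8710) + 203390/151401) = -(1/2245699300 + 203390*(1/151401)) = -(1/2245699300 + 203390/151401) = -1*456752780778401/340001119719300 = -456752780778401/340001119719300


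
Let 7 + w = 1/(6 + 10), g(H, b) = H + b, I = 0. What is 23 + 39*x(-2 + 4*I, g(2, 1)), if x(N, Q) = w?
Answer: -3961/16 ≈ -247.56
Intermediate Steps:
w = -111/16 (w = -7 + 1/(6 + 10) = -7 + 1/16 = -111/16 ≈ -6.9375)
x(N, Q) = -111/16
23 + 39*x(-2 + 4*I, g(2, 1)) = 23 + 39*(-111/16) = 23 - 4329/16 = -3961/16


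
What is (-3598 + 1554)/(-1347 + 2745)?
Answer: -1022/699 ≈ -1.4621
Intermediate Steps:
(-3598 + 1554)/(-1347 + 2745) = -2044/1398 = -2044*1/1398 = -1022/699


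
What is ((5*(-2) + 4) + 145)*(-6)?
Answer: -834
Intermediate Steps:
((5*(-2) + 4) + 145)*(-6) = ((-10 + 4) + 145)*(-6) = (-6 + 145)*(-6) = 139*(-6) = -834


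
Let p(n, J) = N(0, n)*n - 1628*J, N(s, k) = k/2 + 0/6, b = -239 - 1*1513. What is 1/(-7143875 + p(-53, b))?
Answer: -2/8580429 ≈ -2.3309e-7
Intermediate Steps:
b = -1752 (b = -239 - 1513 = -1752)
N(s, k) = k/2 (N(s, k) = k*(½) + 0*(⅙) = k/2 + 0 = k/2)
p(n, J) = n²/2 - 1628*J (p(n, J) = (n/2)*n - 1628*J = n²/2 - 1628*J)
1/(-7143875 + p(-53, b)) = 1/(-7143875 + ((½)*(-53)² - 1628*(-1752))) = 1/(-7143875 + ((½)*2809 + 2852256)) = 1/(-7143875 + (2809/2 + 2852256)) = 1/(-7143875 + 5707321/2) = 1/(-8580429/2) = -2/8580429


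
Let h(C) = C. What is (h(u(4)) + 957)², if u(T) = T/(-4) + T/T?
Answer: 915849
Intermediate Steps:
u(T) = 1 - T/4 (u(T) = T*(-¼) + 1 = -T/4 + 1 = 1 - T/4)
(h(u(4)) + 957)² = ((1 - ¼*4) + 957)² = ((1 - 1) + 957)² = (0 + 957)² = 957² = 915849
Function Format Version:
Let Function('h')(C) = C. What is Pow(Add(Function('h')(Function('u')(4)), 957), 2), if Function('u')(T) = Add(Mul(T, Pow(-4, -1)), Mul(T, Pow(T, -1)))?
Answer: 915849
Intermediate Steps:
Function('u')(T) = Add(1, Mul(Rational(-1, 4), T)) (Function('u')(T) = Add(Mul(T, Rational(-1, 4)), 1) = Add(Mul(Rational(-1, 4), T), 1) = Add(1, Mul(Rational(-1, 4), T)))
Pow(Add(Function('h')(Function('u')(4)), 957), 2) = Pow(Add(Add(1, Mul(Rational(-1, 4), 4)), 957), 2) = Pow(Add(Add(1, -1), 957), 2) = Pow(Add(0, 957), 2) = Pow(957, 2) = 915849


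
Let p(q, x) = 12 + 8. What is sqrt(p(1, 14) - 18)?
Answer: sqrt(2) ≈ 1.4142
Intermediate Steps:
p(q, x) = 20
sqrt(p(1, 14) - 18) = sqrt(20 - 18) = sqrt(2)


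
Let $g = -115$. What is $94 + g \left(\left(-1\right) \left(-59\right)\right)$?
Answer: $-6691$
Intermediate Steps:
$94 + g \left(\left(-1\right) \left(-59\right)\right) = 94 - 115 \left(\left(-1\right) \left(-59\right)\right) = 94 - 6785 = -6691$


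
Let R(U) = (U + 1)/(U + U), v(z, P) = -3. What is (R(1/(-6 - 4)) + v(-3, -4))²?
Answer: 225/4 ≈ 56.250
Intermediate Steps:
R(U) = (1 + U)/(2*U) (R(U) = (1 + U)/((2*U)) = (1 + U)*(1/(2*U)) = (1 + U)/(2*U))
(R(1/(-6 - 4)) + v(-3, -4))² = ((1 + 1/(-6 - 4))/(2*(1/(-6 - 4))) - 3)² = ((1 + 1/(-10))/(2*(1/(-10))) - 3)² = ((1 - ⅒)/(2*(-⅒)) - 3)² = ((½)*(-10)*(9/10) - 3)² = (-9/2 - 3)² = (-15/2)² = 225/4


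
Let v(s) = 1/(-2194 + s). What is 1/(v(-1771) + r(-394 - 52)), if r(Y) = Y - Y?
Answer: -3965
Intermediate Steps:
r(Y) = 0
1/(v(-1771) + r(-394 - 52)) = 1/(1/(-2194 - 1771) + 0) = 1/(1/(-3965) + 0) = 1/(-1/3965 + 0) = 1/(-1/3965) = -3965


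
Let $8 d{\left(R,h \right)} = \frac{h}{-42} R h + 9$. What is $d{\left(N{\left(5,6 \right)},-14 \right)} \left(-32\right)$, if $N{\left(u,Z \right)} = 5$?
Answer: $\frac{172}{3} \approx 57.333$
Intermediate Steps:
$d{\left(R,h \right)} = \frac{9}{8} - \frac{R h^{2}}{336}$ ($d{\left(R,h \right)} = \frac{\frac{h}{-42} R h + 9}{8} = \frac{h \left(- \frac{1}{42}\right) R h + 9}{8} = \frac{- \frac{h}{42} R h + 9}{8} = \frac{- \frac{R h}{42} h + 9}{8} = \frac{- \frac{R h^{2}}{42} + 9}{8} = \frac{9 - \frac{R h^{2}}{42}}{8} = \frac{9}{8} - \frac{R h^{2}}{336}$)
$d{\left(N{\left(5,6 \right)},-14 \right)} \left(-32\right) = \left(\frac{9}{8} - \frac{5 \left(-14\right)^{2}}{336}\right) \left(-32\right) = \left(\frac{9}{8} - \frac{5}{336} \cdot 196\right) \left(-32\right) = \left(\frac{9}{8} - \frac{35}{12}\right) \left(-32\right) = \left(- \frac{43}{24}\right) \left(-32\right) = \frac{172}{3}$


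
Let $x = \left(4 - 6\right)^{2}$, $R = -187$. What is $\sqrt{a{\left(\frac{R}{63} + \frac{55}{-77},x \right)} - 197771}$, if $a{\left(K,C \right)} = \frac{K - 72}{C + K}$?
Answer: $\frac{i \sqrt{4950235}}{5} \approx 444.98 i$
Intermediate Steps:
$x = 4$ ($x = \left(-2\right)^{2} = 4$)
$a{\left(K,C \right)} = \frac{-72 + K}{C + K}$
$\sqrt{a{\left(\frac{R}{63} + \frac{55}{-77},x \right)} - 197771} = \sqrt{\frac{-72 + \left(- \frac{187}{63} + \frac{55}{-77}\right)}{4 + \left(- \frac{187}{63} + \frac{55}{-77}\right)} - 197771} = \sqrt{\frac{-72 + \left(\left(-187\right) \frac{1}{63} + 55 \left(- \frac{1}{77}\right)\right)}{4 + \left(\left(-187\right) \frac{1}{63} + 55 \left(- \frac{1}{77}\right)\right)} - 197771} = \sqrt{\frac{-72 - \frac{232}{63}}{4 - \frac{232}{63}} - 197771} = \sqrt{\frac{1}{\frac{20}{63}} \left(- \frac{4768}{63}\right) - 197771} = \sqrt{\frac{63}{20} \left(- \frac{4768}{63}\right) - 197771} = \sqrt{- \frac{1192}{5} - 197771} = \sqrt{- \frac{990047}{5}} = \frac{i \sqrt{4950235}}{5}$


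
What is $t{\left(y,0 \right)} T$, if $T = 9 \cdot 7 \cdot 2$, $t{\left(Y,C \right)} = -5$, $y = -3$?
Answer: $-630$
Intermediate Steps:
$T = 126$ ($T = 63 \cdot 2 = 126$)
$t{\left(y,0 \right)} T = \left(-5\right) 126 = -630$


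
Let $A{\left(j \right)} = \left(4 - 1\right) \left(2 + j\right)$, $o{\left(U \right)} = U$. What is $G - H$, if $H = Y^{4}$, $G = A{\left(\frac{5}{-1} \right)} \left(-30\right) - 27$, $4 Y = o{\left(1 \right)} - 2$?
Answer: $\frac{62207}{256} \approx 243.0$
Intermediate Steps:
$A{\left(j \right)} = 6 + 3 j$ ($A{\left(j \right)} = 3 \left(2 + j\right) = 6 + 3 j$)
$Y = - \frac{1}{4}$ ($Y = \frac{1 - 2}{4} = \frac{1}{4} \left(-1\right) = - \frac{1}{4} \approx -0.25$)
$G = 243$ ($G = \left(6 + 3 \frac{5}{-1}\right) \left(-30\right) - 27 = \left(6 + 3 \cdot 5 \left(-1\right)\right) \left(-30\right) - 27 = \left(6 + 3 \left(-5\right)\right) \left(-30\right) - 27 = \left(6 - 15\right) \left(-30\right) - 27 = \left(-9\right) \left(-30\right) - 27 = 270 - 27 = 243$)
$H = \frac{1}{256}$ ($H = \left(- \frac{1}{4}\right)^{4} = \frac{1}{256} \approx 0.0039063$)
$G - H = 243 - \frac{1}{256} = \frac{62207}{256}$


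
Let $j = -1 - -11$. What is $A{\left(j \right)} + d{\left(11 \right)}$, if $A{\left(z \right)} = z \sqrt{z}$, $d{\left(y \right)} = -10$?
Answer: $-10 + 10 \sqrt{10} \approx 21.623$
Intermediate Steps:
$j = 10$ ($j = -1 + 11 = 10$)
$A{\left(z \right)} = z^{\frac{3}{2}}$
$A{\left(j \right)} + d{\left(11 \right)} = 10^{\frac{3}{2}} - 10 = 10 \sqrt{10} - 10 = -10 + 10 \sqrt{10}$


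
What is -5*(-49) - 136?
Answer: 109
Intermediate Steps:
-5*(-49) - 136 = 245 - 136 = 109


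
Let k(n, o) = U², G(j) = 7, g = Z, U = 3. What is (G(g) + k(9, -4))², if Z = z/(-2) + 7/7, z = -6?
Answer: 256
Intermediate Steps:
Z = 4 (Z = -6/(-2) + 7/7 = -6*(-½) + 7*(⅐) = 3 + 1 = 4)
g = 4
k(n, o) = 9 (k(n, o) = 3² = 9)
(G(g) + k(9, -4))² = (7 + 9)² = 16² = 256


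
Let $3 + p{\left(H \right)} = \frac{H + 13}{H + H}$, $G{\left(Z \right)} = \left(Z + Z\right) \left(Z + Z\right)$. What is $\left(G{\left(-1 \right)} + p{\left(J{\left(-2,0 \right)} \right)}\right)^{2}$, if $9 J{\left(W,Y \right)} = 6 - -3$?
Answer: $64$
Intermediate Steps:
$G{\left(Z \right)} = 4 Z^{2}$ ($G{\left(Z \right)} = 2 Z 2 Z = 4 Z^{2}$)
$J{\left(W,Y \right)} = 1$ ($J{\left(W,Y \right)} = \frac{6 - -3}{9} = \frac{6 + 3}{9} = \frac{1}{9} \cdot 9 = 1$)
$p{\left(H \right)} = -3 + \frac{13 + H}{2 H}$ ($p{\left(H \right)} = -3 + \frac{H + 13}{H + H} = -3 + \frac{13 + H}{2 H}$)
$\left(G{\left(-1 \right)} + p{\left(J{\left(-2,0 \right)} \right)}\right)^{2} = \left(4 \left(-1\right)^{2} + \frac{13 - 5}{2 \cdot 1}\right)^{2} = \left(4 \cdot 1 + \frac{1}{2} \cdot 1 \left(13 - 5\right)\right)^{2} = \left(4 + \frac{1}{2} \cdot 1 \cdot 8\right)^{2} = \left(4 + 4\right)^{2} = 8^{2} = 64$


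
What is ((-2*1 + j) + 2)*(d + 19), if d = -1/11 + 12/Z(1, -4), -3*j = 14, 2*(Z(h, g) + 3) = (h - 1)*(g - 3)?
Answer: -2296/33 ≈ -69.576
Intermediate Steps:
Z(h, g) = -3 + (-1 + h)*(-3 + g)/2 (Z(h, g) = -3 + ((h - 1)*(g - 3))/2 = -3 + ((-1 + h)*(-3 + g))/2 = -3 + (-1 + h)*(-3 + g)/2)
j = -14/3 (j = -⅓*14 = -14/3 ≈ -4.6667)
d = -45/11 (d = -1/11 + 12/(-3/2 - 3/2*1 - ½*(-4) + (½)*(-4)*1) = -1*1/11 + 12/(-3/2 - 3/2 + 2 - 2) = -1/11 + 12/(-3) = -1/11 + 12*(-⅓) = -1/11 - 4 = -45/11 ≈ -4.0909)
((-2*1 + j) + 2)*(d + 19) = ((-2*1 - 14/3) + 2)*(-45/11 + 19) = ((-2 - 14/3) + 2)*(164/11) = (-20/3 + 2)*(164/11) = -14/3*164/11 = -2296/33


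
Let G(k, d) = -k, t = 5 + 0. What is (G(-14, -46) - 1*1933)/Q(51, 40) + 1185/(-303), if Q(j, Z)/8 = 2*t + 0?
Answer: -225419/8080 ≈ -27.898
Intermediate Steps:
t = 5
Q(j, Z) = 80 (Q(j, Z) = 8*(2*5 + 0) = 8*(10 + 0) = 8*10 = 80)
(G(-14, -46) - 1*1933)/Q(51, 40) + 1185/(-303) = (-1*(-14) - 1*1933)/80 + 1185/(-303) = (14 - 1933)*(1/80) + 1185*(-1/303) = -1919*1/80 - 395/101 = -1919/80 - 395/101 = -225419/8080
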